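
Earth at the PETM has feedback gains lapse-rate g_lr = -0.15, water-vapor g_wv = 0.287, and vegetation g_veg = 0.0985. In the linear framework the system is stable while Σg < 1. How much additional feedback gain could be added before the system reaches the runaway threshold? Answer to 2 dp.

0.76

Current total gain = -0.15 + 0.287 + 0.0985 = 0.2355.
Margin to runaway = 1 − 0.2355 = 0.76.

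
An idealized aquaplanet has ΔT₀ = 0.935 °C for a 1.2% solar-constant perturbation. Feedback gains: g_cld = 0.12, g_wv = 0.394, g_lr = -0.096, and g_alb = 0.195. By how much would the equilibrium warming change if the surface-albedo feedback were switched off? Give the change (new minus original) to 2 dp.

-0.81 °C

Original: g = 0.613, ΔT = 0.935/(1−0.613) = 2.4160 °C.
Without surface-albedo: g' = 0.418, ΔT' = 0.935/(1−0.418) = 1.6065 °C.
Change = 1.6065 − 2.4160 = -0.81 °C.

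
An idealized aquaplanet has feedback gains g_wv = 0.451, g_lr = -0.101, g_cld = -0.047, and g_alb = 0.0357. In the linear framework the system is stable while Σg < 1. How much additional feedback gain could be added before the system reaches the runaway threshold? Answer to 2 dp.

Current total gain = 0.451 − 0.101 − 0.047 + 0.0357 = 0.3387.
Margin to runaway = 1 − 0.3387 = 0.66.

0.66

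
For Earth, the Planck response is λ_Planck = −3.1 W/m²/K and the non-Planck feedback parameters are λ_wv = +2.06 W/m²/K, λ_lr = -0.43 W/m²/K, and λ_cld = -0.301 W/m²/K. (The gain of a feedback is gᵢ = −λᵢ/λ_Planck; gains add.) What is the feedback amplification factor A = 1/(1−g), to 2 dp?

Convert to gains: g_wv = 2.06/3.1 = 0.6645; g_lr = -0.43/3.1 = -0.1387; g_cld = -0.301/3.1 = -0.0971.
Total gain g = 0.4287.
A = 1/(1 − 0.4287) = 1.75.

1.75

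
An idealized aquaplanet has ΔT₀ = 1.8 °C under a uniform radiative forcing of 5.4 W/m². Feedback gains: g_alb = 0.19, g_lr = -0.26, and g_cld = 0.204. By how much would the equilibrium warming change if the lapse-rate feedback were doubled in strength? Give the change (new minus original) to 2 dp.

Original: g = 0.134, ΔT = 1.8/(1−0.134) = 2.0785 °C.
With doubled lapse-rate: g' = -0.126, ΔT' = 1.8/(1+0.126) = 1.5986 °C.
Change = 1.5986 − 2.0785 = -0.48 °C.

-0.48 °C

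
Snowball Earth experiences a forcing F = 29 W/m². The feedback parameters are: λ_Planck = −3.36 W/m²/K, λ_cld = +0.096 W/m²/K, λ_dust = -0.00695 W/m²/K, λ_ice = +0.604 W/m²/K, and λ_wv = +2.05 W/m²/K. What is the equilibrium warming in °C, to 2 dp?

Net feedback parameter λ = (−3.36) + (+0.096) + (-0.00695) + (+0.604) + (+2.05) = -0.61695 W/m²/K.
ΔT = −F/λ = −29/(-0.61695) = 47.01 °C.

47.01 °C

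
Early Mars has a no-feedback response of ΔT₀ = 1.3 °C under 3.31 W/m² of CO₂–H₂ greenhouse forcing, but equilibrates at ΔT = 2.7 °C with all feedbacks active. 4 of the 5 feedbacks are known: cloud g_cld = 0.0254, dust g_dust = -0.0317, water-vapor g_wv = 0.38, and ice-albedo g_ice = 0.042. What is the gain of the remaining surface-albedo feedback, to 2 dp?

0.10

Amplification A = ΔT/ΔT₀ = 2.7/1.3 = 2.077.
Total gain g = 1 − 1/A = 1 − 1/2.077 = 0.5185.
Known gains sum to 0.0254 − 0.0317 + 0.38 + 0.042 = 0.4157.
g_alb = 0.5185 − 0.4157 = 0.10.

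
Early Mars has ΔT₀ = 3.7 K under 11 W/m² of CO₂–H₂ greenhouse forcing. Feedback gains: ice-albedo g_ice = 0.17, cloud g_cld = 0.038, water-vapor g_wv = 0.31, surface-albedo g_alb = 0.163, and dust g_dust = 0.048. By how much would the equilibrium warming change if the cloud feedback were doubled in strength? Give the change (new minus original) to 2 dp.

2.23 K

Original: g = 0.729, ΔT = 3.7/(1−0.729) = 13.6531 K.
With doubled cloud: g' = 0.767, ΔT' = 3.7/(1−0.767) = 15.8798 K.
Change = 15.8798 − 13.6531 = 2.23 K.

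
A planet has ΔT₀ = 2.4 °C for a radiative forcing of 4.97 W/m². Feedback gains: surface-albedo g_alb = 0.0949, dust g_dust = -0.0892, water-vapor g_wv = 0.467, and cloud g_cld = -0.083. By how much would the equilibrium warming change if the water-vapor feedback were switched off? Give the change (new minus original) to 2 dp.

-1.70 °C

Original: g = 0.3897, ΔT = 2.4/(1−0.3897) = 3.9325 °C.
Without water-vapor: g' = -0.0773, ΔT' = 2.4/(1+0.0773) = 2.2278 °C.
Change = 2.2278 − 3.9325 = -1.70 °C.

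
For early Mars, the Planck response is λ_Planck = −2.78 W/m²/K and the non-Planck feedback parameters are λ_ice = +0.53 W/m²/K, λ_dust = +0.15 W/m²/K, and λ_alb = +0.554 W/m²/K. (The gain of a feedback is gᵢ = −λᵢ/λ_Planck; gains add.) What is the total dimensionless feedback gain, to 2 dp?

Convert to gains: g_ice = 0.53/2.78 = 0.1906; g_dust = 0.15/2.78 = 0.05396; g_alb = 0.554/2.78 = 0.1993.
Total gain g = 0.44386.

0.44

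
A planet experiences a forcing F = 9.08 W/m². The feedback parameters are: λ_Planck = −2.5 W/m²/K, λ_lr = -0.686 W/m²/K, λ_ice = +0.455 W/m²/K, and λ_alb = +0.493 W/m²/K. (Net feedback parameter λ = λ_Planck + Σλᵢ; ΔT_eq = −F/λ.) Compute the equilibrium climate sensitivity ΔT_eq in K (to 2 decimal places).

4.06 K

Net feedback parameter λ = (−2.5) + (-0.686) + (+0.455) + (+0.493) = -2.238 W/m²/K.
ΔT = −F/λ = −9.08/(-2.238) = 4.06 K.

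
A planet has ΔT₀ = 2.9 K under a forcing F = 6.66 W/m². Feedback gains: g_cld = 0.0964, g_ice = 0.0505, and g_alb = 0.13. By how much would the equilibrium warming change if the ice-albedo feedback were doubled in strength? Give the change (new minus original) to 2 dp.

0.30 K

Original: g = 0.2769, ΔT = 2.9/(1−0.2769) = 4.0105 K.
With doubled ice-albedo: g' = 0.3274, ΔT' = 2.9/(1−0.3274) = 4.3116 K.
Change = 4.3116 − 4.0105 = 0.30 K.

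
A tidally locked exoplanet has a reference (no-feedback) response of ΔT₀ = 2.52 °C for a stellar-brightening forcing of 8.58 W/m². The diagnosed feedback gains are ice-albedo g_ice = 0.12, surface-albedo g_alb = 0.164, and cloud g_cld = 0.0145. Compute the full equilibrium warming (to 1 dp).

Total gain g = 0.12 + 0.164 + 0.0145 = 0.2985.
Amplification A = 1/(1 − 0.2985) = 1.426.
ΔT = 2.52 × 1.426 = 3.6 °C.

3.6 °C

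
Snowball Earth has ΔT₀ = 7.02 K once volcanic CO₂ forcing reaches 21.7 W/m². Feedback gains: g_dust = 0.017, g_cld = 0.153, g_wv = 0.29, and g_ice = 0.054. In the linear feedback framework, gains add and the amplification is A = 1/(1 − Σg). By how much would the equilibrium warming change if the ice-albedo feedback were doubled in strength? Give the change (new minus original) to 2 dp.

1.81 K

Original: g = 0.514, ΔT = 7.02/(1−0.514) = 14.4444 K.
With doubled ice-albedo: g' = 0.568, ΔT' = 7.02/(1−0.568) = 16.2500 K.
Change = 16.2500 − 14.4444 = 1.81 K.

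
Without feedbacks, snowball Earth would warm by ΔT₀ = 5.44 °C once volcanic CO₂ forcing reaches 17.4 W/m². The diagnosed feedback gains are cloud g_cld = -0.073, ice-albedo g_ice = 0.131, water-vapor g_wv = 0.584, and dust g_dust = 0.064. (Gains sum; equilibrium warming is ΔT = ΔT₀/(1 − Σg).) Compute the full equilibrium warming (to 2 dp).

18.50 °C

Total gain g = -0.073 + 0.131 + 0.584 + 0.064 = 0.706.
Amplification A = 1/(1 − 0.706) = 3.401.
ΔT = 5.44 × 3.401 = 18.50 °C.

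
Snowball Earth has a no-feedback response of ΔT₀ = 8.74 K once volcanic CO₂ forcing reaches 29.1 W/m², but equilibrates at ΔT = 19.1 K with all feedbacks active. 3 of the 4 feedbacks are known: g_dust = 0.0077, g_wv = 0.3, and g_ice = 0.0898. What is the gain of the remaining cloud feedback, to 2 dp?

Amplification A = ΔT/ΔT₀ = 19.1/8.74 = 2.185.
Total gain g = 1 − 1/A = 1 − 1/2.185 = 0.5423.
Known gains sum to 0.0077 + 0.3 + 0.0898 = 0.3975.
g_cld = 0.5423 − 0.3975 = 0.14.

0.14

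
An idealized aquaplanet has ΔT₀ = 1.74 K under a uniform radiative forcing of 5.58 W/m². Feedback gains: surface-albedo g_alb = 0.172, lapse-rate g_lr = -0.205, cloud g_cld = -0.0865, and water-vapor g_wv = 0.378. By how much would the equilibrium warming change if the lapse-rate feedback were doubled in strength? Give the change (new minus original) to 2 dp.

-0.51 K

Original: g = 0.2585, ΔT = 1.74/(1−0.2585) = 2.3466 K.
With doubled lapse-rate: g' = 0.0535, ΔT' = 1.74/(1−0.0535) = 1.8384 K.
Change = 1.8384 − 2.3466 = -0.51 K.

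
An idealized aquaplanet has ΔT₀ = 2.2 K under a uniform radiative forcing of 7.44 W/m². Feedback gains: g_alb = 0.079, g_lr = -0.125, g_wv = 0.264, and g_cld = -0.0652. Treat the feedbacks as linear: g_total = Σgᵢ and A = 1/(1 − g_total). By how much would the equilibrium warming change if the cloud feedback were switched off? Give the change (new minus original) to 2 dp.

Original: g = 0.1528, ΔT = 2.2/(1−0.1528) = 2.5968 K.
Without cloud: g' = 0.218, ΔT' = 2.2/(1−0.218) = 2.8133 K.
Change = 2.8133 − 2.5968 = 0.22 K.

0.22 K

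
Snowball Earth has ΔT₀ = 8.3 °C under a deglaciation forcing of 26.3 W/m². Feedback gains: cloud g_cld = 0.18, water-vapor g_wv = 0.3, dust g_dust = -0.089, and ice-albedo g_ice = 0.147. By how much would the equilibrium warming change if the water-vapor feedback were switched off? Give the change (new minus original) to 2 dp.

Original: g = 0.538, ΔT = 8.3/(1−0.538) = 17.9654 °C.
Without water-vapor: g' = 0.238, ΔT' = 8.3/(1−0.238) = 10.8924 °C.
Change = 10.8924 − 17.9654 = -7.07 °C.

-7.07 °C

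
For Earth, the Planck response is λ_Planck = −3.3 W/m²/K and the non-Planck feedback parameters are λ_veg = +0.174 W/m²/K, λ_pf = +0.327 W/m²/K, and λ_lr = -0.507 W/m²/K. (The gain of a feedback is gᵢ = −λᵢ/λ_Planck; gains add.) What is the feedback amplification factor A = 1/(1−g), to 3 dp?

0.998

Convert to gains: g_veg = 0.174/3.3 = 0.05273; g_pf = 0.327/3.3 = 0.09909; g_lr = -0.507/3.3 = -0.1536.
Total gain g = -0.00178.
A = 1/(1 + 0.00178) = 0.998.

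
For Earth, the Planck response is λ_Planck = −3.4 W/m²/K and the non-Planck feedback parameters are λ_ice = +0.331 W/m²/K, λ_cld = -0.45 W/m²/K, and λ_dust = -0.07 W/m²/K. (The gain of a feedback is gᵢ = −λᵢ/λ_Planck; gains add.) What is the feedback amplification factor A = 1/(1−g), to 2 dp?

Convert to gains: g_ice = 0.331/3.4 = 0.09735; g_cld = -0.45/3.4 = -0.1324; g_dust = -0.07/3.4 = -0.02059.
Total gain g = -0.05564.
A = 1/(1 + 0.05564) = 0.95.

0.95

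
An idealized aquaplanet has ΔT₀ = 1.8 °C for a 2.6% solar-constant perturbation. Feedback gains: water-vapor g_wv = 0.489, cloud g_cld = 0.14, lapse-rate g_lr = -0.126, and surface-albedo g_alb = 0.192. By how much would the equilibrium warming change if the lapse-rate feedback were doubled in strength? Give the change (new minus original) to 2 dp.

-1.73 °C

Original: g = 0.695, ΔT = 1.8/(1−0.695) = 5.9016 °C.
With doubled lapse-rate: g' = 0.569, ΔT' = 1.8/(1−0.569) = 4.1763 °C.
Change = 4.1763 − 5.9016 = -1.73 °C.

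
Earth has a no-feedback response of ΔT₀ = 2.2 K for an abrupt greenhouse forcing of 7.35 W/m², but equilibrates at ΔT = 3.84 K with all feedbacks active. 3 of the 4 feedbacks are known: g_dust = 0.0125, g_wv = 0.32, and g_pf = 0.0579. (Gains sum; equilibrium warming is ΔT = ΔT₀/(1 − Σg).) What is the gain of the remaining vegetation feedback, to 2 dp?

0.04

Amplification A = ΔT/ΔT₀ = 3.84/2.2 = 1.745.
Total gain g = 1 − 1/A = 1 − 1/1.745 = 0.4269.
Known gains sum to 0.0125 + 0.32 + 0.0579 = 0.3904.
g_veg = 0.4269 − 0.3904 = 0.04.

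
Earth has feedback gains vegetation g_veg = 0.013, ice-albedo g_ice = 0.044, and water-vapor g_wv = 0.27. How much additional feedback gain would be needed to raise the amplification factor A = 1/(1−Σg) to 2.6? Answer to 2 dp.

0.29

Current total gain = 0.327.
Target gain for A = 2.6: g* = 1 − 1/2.6 = 0.6154.
Additional gain needed = 0.6154 − 0.327 = 0.29.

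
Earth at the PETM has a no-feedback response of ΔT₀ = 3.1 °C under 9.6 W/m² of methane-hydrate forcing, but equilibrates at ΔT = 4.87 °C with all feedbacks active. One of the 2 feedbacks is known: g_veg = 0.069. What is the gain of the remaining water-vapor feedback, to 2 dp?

0.29

Amplification A = ΔT/ΔT₀ = 4.87/3.1 = 1.571.
Total gain g = 1 − 1/A = 1 − 1/1.571 = 0.3635.
The known gain is 0.069.
g_wv = 0.3635 − 0.069 = 0.29.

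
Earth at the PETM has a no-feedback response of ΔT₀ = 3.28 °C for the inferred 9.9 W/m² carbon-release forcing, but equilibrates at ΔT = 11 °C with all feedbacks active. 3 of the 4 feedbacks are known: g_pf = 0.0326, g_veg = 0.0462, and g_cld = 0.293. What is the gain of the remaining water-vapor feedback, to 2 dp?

0.33

Amplification A = ΔT/ΔT₀ = 11/3.28 = 3.354.
Total gain g = 1 − 1/A = 1 − 1/3.354 = 0.7018.
Known gains sum to 0.0326 + 0.0462 + 0.293 = 0.3718.
g_wv = 0.7018 − 0.3718 = 0.33.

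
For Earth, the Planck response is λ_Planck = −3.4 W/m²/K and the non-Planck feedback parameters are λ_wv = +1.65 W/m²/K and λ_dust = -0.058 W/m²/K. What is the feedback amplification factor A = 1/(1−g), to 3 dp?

Convert to gains: g_wv = 1.65/3.4 = 0.4853; g_dust = -0.058/3.4 = -0.01706.
Total gain g = 0.46824.
A = 1/(1 − 0.46824) = 1.881.

1.881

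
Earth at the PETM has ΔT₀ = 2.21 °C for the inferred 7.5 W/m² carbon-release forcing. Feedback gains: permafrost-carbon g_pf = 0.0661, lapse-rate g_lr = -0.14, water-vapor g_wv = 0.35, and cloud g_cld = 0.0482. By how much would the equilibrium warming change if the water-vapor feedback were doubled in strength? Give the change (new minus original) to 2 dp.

Original: g = 0.3243, ΔT = 2.21/(1−0.3243) = 3.2707 °C.
With doubled water-vapor: g' = 0.6743, ΔT' = 2.21/(1−0.6743) = 6.7854 °C.
Change = 6.7854 − 3.2707 = 3.51 °C.

3.51 °C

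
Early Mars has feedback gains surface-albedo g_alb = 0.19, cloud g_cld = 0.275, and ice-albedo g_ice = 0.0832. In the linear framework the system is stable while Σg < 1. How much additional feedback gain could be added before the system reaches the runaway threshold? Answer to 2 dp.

Current total gain = 0.19 + 0.275 + 0.0832 = 0.5482.
Margin to runaway = 1 − 0.5482 = 0.45.

0.45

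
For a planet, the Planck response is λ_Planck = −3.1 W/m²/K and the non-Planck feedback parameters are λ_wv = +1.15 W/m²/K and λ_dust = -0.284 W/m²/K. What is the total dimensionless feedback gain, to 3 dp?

Convert to gains: g_wv = 1.15/3.1 = 0.371; g_dust = -0.284/3.1 = -0.09161.
Total gain g = 0.27939.

0.279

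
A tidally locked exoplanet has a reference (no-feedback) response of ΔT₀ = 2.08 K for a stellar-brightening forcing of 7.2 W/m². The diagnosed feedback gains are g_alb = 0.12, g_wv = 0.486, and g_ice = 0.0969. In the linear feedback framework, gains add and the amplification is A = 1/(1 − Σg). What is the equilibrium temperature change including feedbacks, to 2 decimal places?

Total gain g = 0.12 + 0.486 + 0.0969 = 0.7029.
Amplification A = 1/(1 − 0.7029) = 3.366.
ΔT = 2.08 × 3.366 = 7.00 K.

7.00 K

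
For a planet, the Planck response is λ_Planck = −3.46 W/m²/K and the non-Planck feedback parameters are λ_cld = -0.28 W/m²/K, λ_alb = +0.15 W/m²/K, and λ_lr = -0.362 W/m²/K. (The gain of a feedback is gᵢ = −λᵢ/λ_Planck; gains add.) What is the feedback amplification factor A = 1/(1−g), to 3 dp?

Convert to gains: g_cld = -0.28/3.46 = -0.08092; g_alb = 0.15/3.46 = 0.04335; g_lr = -0.362/3.46 = -0.1046.
Total gain g = -0.14217.
A = 1/(1 + 0.14217) = 0.876.

0.876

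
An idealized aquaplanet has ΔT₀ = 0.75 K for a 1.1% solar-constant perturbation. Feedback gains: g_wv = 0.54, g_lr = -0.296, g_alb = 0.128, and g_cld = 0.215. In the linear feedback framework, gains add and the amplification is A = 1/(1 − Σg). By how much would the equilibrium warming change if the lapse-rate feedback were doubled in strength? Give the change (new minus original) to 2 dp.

Original: g = 0.587, ΔT = 0.75/(1−0.587) = 1.8160 K.
With doubled lapse-rate: g' = 0.291, ΔT' = 0.75/(1−0.291) = 1.0578 K.
Change = 1.0578 − 1.8160 = -0.76 K.

-0.76 K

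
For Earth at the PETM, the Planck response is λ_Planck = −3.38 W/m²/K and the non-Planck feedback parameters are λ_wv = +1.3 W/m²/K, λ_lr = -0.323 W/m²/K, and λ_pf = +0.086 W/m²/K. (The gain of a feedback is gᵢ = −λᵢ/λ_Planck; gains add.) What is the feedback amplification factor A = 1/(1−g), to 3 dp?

1.459

Convert to gains: g_wv = 1.3/3.38 = 0.3846; g_lr = -0.323/3.38 = -0.09556; g_pf = 0.086/3.38 = 0.02544.
Total gain g = 0.31448.
A = 1/(1 − 0.31448) = 1.459.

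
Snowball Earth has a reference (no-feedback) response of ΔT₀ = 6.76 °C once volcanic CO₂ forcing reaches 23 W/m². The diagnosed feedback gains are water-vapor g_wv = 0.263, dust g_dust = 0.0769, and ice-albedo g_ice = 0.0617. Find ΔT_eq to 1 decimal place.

11.3 °C

Total gain g = 0.263 + 0.0769 + 0.0617 = 0.4016.
Amplification A = 1/(1 − 0.4016) = 1.671.
ΔT = 6.76 × 1.671 = 11.3 °C.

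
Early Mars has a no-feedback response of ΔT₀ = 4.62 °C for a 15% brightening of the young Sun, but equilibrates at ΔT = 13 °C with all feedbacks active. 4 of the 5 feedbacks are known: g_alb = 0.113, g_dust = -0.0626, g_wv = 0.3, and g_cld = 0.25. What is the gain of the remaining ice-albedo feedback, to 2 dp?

0.04

Amplification A = ΔT/ΔT₀ = 13/4.62 = 2.814.
Total gain g = 1 − 1/A = 1 − 1/2.814 = 0.6446.
Known gains sum to 0.113 − 0.0626 + 0.3 + 0.25 = 0.6004.
g_ice = 0.6446 − 0.6004 = 0.04.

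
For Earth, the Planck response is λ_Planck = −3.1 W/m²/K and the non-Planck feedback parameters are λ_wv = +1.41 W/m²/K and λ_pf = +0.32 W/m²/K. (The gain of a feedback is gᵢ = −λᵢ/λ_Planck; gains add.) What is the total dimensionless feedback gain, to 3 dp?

0.558

Convert to gains: g_wv = 1.41/3.1 = 0.4548; g_pf = 0.32/3.1 = 0.1032.
Total gain g = 0.558.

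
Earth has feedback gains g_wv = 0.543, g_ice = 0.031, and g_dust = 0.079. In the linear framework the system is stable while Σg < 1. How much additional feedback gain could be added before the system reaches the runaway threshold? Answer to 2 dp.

Current total gain = 0.543 + 0.031 + 0.079 = 0.653.
Margin to runaway = 1 − 0.653 = 0.35.

0.35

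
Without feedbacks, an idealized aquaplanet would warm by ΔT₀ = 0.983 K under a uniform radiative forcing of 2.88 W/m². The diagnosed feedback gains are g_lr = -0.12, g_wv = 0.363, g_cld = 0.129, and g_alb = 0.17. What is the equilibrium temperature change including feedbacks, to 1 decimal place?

Total gain g = -0.12 + 0.363 + 0.129 + 0.17 = 0.542.
Amplification A = 1/(1 − 0.542) = 2.183.
ΔT = 0.983 × 2.183 = 2.1 K.

2.1 K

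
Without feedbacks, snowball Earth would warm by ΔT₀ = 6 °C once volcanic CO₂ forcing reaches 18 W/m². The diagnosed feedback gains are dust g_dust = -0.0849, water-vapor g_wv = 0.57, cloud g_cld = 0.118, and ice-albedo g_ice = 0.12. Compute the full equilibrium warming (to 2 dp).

Total gain g = -0.0849 + 0.57 + 0.118 + 0.12 = 0.7231.
Amplification A = 1/(1 − 0.7231) = 3.611.
ΔT = 6 × 3.611 = 21.67 °C.

21.67 °C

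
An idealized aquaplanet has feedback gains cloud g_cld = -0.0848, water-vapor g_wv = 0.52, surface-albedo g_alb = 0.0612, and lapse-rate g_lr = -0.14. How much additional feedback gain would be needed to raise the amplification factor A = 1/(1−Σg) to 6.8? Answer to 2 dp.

Current total gain = 0.3564.
Target gain for A = 6.8: g* = 1 − 1/6.8 = 0.8529.
Additional gain needed = 0.8529 − 0.3564 = 0.50.

0.50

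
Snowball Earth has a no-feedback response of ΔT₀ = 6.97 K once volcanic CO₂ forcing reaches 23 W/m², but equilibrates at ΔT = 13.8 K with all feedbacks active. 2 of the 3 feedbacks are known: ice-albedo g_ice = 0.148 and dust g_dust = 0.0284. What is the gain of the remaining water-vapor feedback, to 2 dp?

0.32

Amplification A = ΔT/ΔT₀ = 13.8/6.97 = 1.98.
Total gain g = 1 − 1/A = 1 − 1/1.98 = 0.4949.
Known gains sum to 0.148 + 0.0284 = 0.1764.
g_wv = 0.4949 − 0.1764 = 0.32.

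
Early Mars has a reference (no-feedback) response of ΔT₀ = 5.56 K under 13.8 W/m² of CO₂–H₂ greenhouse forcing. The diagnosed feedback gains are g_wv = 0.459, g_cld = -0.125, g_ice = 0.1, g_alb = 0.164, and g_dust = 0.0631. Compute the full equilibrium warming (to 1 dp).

Total gain g = 0.459 − 0.125 + 0.1 + 0.164 + 0.0631 = 0.6611.
Amplification A = 1/(1 − 0.6611) = 2.951.
ΔT = 5.56 × 2.951 = 16.4 K.

16.4 K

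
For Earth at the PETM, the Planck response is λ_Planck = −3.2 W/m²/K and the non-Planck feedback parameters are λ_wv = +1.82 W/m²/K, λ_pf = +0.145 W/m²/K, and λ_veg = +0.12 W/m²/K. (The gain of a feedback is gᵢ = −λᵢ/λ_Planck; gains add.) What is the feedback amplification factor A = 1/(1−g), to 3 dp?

2.870

Convert to gains: g_wv = 1.82/3.2 = 0.5687; g_pf = 0.145/3.2 = 0.04531; g_veg = 0.12/3.2 = 0.0375.
Total gain g = 0.65151.
A = 1/(1 − 0.65151) = 2.870.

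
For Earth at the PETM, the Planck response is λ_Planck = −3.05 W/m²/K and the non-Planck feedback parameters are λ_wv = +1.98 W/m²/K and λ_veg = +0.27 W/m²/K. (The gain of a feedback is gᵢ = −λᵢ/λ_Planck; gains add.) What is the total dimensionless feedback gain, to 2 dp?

0.74

Convert to gains: g_wv = 1.98/3.05 = 0.6492; g_veg = 0.27/3.05 = 0.08852.
Total gain g = 0.73772.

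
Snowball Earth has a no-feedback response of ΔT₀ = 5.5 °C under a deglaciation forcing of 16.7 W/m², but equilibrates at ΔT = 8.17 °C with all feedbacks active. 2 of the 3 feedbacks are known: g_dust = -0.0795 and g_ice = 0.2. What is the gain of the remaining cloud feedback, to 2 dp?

Amplification A = ΔT/ΔT₀ = 8.17/5.5 = 1.485.
Total gain g = 1 − 1/A = 1 − 1/1.485 = 0.3266.
Known gains sum to -0.0795 + 0.2 = 0.1205.
g_cld = 0.3266 − 0.1205 = 0.21.

0.21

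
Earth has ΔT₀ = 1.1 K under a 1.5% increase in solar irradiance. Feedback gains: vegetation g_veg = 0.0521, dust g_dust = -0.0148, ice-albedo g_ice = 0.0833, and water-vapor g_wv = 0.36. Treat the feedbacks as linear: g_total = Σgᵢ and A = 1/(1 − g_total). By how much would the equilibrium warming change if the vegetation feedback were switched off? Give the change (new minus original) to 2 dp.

-0.19 K

Original: g = 0.4806, ΔT = 1.1/(1−0.4806) = 2.1178 K.
Without vegetation: g' = 0.4285, ΔT' = 1.1/(1−0.4285) = 1.9248 K.
Change = 1.9248 − 2.1178 = -0.19 K.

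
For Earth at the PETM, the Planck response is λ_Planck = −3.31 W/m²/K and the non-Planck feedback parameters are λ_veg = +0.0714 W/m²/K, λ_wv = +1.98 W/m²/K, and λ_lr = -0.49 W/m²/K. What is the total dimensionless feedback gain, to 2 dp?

Convert to gains: g_veg = 0.0714/3.31 = 0.02157; g_wv = 1.98/3.31 = 0.5982; g_lr = -0.49/3.31 = -0.148.
Total gain g = 0.47177.

0.47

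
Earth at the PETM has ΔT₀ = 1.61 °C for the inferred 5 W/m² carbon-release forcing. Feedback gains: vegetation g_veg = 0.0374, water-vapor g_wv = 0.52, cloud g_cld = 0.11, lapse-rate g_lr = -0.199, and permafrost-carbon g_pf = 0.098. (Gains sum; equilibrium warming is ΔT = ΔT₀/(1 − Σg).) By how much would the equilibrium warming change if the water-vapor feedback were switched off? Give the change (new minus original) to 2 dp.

-2.02 °C

Original: g = 0.5664, ΔT = 1.61/(1−0.5664) = 3.7131 °C.
Without water-vapor: g' = 0.0464, ΔT' = 1.61/(1−0.0464) = 1.6883 °C.
Change = 1.6883 − 3.7131 = -2.02 °C.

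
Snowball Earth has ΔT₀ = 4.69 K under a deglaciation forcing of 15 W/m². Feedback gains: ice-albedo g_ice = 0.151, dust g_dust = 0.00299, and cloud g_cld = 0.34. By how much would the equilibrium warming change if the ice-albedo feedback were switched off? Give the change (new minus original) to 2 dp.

-2.13 K

Original: g = 0.49399, ΔT = 4.69/(1−0.49399) = 9.2686 K.
Without ice-albedo: g' = 0.34299, ΔT' = 4.69/(1−0.34299) = 7.1384 K.
Change = 7.1384 − 9.2686 = -2.13 K.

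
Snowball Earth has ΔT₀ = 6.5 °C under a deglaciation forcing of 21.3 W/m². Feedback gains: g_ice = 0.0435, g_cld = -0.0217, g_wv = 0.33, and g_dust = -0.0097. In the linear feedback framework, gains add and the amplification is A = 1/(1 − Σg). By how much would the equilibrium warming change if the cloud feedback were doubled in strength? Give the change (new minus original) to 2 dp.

Original: g = 0.3421, ΔT = 6.5/(1−0.3421) = 9.8799 °C.
With doubled cloud: g' = 0.3204, ΔT' = 6.5/(1−0.3204) = 9.5644 °C.
Change = 9.5644 − 9.8799 = -0.32 °C.

-0.32 °C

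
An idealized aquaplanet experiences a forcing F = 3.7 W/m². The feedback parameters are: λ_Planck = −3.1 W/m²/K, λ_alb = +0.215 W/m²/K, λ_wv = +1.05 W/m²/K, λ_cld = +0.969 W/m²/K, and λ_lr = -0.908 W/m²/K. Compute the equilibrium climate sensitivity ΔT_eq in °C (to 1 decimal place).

2.1 °C

Net feedback parameter λ = (−3.1) + (+0.215) + (+1.05) + (+0.969) + (-0.908) = -1.774 W/m²/K.
ΔT = −F/λ = −3.7/(-1.774) = 2.1 °C.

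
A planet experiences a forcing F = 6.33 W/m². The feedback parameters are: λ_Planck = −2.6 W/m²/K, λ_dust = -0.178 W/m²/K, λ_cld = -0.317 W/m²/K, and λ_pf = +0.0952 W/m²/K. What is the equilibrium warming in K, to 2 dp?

2.11 K

Net feedback parameter λ = (−2.6) + (-0.178) + (-0.317) + (+0.0952) = -2.9998 W/m²/K.
ΔT = −F/λ = −6.33/(-2.9998) = 2.11 K.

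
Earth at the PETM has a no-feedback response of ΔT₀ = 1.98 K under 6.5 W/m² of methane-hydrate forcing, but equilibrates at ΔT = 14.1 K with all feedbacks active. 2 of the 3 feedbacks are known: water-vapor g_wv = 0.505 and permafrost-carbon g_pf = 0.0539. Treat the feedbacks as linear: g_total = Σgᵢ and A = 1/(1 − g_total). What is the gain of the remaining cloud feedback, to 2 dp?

Amplification A = ΔT/ΔT₀ = 14.1/1.98 = 7.121.
Total gain g = 1 − 1/A = 1 − 1/7.121 = 0.8596.
Known gains sum to 0.505 + 0.0539 = 0.5589.
g_cld = 0.8596 − 0.5589 = 0.30.

0.30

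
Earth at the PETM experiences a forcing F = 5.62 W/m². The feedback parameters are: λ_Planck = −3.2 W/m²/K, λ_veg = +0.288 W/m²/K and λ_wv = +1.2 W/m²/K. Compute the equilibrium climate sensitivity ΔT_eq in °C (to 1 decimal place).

3.3 °C

Net feedback parameter λ = (−3.2) + (+0.288) + (+1.2) = -1.712 W/m²/K.
ΔT = −F/λ = −5.62/(-1.712) = 3.3 °C.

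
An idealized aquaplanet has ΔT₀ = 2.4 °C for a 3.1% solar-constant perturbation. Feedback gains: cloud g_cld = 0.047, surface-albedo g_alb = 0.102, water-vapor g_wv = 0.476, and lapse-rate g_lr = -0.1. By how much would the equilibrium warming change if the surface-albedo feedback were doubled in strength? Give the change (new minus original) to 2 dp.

1.38 °C

Original: g = 0.525, ΔT = 2.4/(1−0.525) = 5.0526 °C.
With doubled surface-albedo: g' = 0.627, ΔT' = 2.4/(1−0.627) = 6.4343 °C.
Change = 6.4343 − 5.0526 = 1.38 °C.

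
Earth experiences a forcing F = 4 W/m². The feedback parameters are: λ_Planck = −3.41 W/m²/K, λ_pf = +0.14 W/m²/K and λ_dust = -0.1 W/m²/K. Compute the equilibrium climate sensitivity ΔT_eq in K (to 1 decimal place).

Net feedback parameter λ = (−3.41) + (+0.14) + (-0.1) = -3.37 W/m²/K.
ΔT = −F/λ = −4/(-3.37) = 1.2 K.

1.2 K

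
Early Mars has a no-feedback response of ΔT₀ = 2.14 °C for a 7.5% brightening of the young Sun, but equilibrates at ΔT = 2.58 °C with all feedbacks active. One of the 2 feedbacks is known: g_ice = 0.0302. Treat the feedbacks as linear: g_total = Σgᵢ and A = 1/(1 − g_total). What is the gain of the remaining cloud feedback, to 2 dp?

Amplification A = ΔT/ΔT₀ = 2.58/2.14 = 1.206.
Total gain g = 1 − 1/A = 1 − 1/1.206 = 0.1708.
The known gain is 0.0302.
g_cld = 0.1708 − 0.0302 = 0.14.

0.14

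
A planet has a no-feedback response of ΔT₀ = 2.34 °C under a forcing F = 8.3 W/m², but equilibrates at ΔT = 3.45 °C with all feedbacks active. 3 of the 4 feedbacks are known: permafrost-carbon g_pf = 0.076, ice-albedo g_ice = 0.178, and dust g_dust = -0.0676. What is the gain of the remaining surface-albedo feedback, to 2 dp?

0.14

Amplification A = ΔT/ΔT₀ = 3.45/2.34 = 1.474.
Total gain g = 1 − 1/A = 1 − 1/1.474 = 0.3216.
Known gains sum to 0.076 + 0.178 − 0.0676 = 0.1864.
g_alb = 0.3216 − 0.1864 = 0.14.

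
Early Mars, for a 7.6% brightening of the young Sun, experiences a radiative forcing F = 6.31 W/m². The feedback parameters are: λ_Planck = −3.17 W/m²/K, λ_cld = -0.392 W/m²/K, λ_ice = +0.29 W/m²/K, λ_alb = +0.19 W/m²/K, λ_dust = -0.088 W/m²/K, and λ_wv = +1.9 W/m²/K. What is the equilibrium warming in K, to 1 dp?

5.0 K

Net feedback parameter λ = (−3.17) + (-0.392) + (+0.29) + (+0.19) + (-0.088) + (+1.9) = -1.27 W/m²/K.
ΔT = −F/λ = −6.31/(-1.27) = 5.0 K.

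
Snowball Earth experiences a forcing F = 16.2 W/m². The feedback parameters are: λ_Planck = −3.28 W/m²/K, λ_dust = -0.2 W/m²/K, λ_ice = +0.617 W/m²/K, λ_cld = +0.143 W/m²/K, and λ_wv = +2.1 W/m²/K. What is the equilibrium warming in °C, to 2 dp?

26.13 °C

Net feedback parameter λ = (−3.28) + (-0.2) + (+0.617) + (+0.143) + (+2.1) = -0.62 W/m²/K.
ΔT = −F/λ = −16.2/(-0.62) = 26.13 °C.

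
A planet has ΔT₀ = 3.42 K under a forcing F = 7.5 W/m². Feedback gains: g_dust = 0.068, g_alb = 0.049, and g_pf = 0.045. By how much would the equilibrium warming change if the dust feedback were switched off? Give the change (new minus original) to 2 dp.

-0.31 K

Original: g = 0.162, ΔT = 3.42/(1−0.162) = 4.0811 K.
Without dust: g' = 0.094, ΔT' = 3.42/(1−0.094) = 3.7748 K.
Change = 3.7748 − 4.0811 = -0.31 K.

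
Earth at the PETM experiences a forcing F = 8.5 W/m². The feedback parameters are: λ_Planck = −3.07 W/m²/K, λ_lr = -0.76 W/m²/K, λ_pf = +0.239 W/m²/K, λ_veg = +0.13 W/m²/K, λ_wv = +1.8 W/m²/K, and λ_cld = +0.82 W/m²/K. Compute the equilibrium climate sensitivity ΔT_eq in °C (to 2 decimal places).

10.11 °C

Net feedback parameter λ = (−3.07) + (-0.76) + (+0.239) + (+0.13) + (+1.8) + (+0.82) = -0.841 W/m²/K.
ΔT = −F/λ = −8.5/(-0.841) = 10.11 °C.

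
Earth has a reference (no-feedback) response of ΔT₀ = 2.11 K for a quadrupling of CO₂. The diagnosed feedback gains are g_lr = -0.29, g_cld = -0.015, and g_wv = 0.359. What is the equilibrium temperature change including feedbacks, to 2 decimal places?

Total gain g = -0.29 − 0.015 + 0.359 = 0.054.
Amplification A = 1/(1 − 0.054) = 1.057.
ΔT = 2.11 × 1.057 = 2.23 K.

2.23 K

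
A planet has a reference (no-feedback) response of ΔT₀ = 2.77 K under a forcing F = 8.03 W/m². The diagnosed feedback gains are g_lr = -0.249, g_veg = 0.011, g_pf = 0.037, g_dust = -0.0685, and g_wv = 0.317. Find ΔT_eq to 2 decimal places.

Total gain g = -0.249 + 0.011 + 0.037 − 0.0685 + 0.317 = 0.0475.
Amplification A = 1/(1 − 0.0475) = 1.05.
ΔT = 2.77 × 1.05 = 2.91 K.

2.91 K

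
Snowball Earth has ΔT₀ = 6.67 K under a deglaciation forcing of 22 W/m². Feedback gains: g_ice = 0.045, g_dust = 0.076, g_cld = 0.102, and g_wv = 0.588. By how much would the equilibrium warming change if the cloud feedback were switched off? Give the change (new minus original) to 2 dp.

Original: g = 0.811, ΔT = 6.67/(1−0.811) = 35.2910 K.
Without cloud: g' = 0.709, ΔT' = 6.67/(1−0.709) = 22.9210 K.
Change = 22.9210 − 35.2910 = -12.37 K.

-12.37 K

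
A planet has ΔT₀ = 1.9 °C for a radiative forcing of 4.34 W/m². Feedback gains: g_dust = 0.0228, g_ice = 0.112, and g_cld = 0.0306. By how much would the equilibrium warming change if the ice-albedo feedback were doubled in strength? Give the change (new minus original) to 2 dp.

0.35 °C

Original: g = 0.1654, ΔT = 1.9/(1−0.1654) = 2.2765 °C.
With doubled ice-albedo: g' = 0.2774, ΔT' = 1.9/(1−0.2774) = 2.6294 °C.
Change = 2.6294 − 2.2765 = 0.35 °C.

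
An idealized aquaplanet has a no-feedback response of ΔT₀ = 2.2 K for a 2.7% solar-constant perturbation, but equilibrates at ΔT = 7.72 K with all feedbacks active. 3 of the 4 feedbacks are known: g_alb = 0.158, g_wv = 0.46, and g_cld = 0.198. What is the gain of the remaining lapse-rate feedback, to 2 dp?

Amplification A = ΔT/ΔT₀ = 7.72/2.2 = 3.509.
Total gain g = 1 − 1/A = 1 − 1/3.509 = 0.715.
Known gains sum to 0.158 + 0.46 + 0.198 = 0.816.
g_lr = 0.715 − 0.816 = -0.10.

-0.10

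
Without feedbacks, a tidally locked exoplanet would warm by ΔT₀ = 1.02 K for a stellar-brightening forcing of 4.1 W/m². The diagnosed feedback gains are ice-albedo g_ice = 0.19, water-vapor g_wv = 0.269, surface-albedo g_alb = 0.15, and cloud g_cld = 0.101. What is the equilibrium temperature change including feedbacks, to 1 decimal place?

Total gain g = 0.19 + 0.269 + 0.15 + 0.101 = 0.71.
Amplification A = 1/(1 − 0.71) = 3.448.
ΔT = 1.02 × 3.448 = 3.5 K.

3.5 K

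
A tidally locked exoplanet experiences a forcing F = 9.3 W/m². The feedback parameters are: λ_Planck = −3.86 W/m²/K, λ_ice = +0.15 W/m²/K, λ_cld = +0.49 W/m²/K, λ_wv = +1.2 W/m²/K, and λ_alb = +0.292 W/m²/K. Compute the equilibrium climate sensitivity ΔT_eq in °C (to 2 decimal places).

Net feedback parameter λ = (−3.86) + (+0.15) + (+0.49) + (+1.2) + (+0.292) = -1.728 W/m²/K.
ΔT = −F/λ = −9.3/(-1.728) = 5.38 °C.

5.38 °C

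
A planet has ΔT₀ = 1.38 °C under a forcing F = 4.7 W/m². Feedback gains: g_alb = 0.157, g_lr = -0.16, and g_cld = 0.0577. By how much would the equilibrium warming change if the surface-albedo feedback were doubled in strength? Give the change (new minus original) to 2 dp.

0.29 °C

Original: g = 0.0547, ΔT = 1.38/(1−0.0547) = 1.4599 °C.
With doubled surface-albedo: g' = 0.2117, ΔT' = 1.38/(1−0.2117) = 1.7506 °C.
Change = 1.7506 − 1.4599 = 0.29 °C.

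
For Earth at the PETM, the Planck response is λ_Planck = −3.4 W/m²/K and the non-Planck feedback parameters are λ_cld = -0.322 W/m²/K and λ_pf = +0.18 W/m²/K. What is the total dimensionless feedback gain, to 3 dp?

-0.042

Convert to gains: g_cld = -0.322/3.4 = -0.09471; g_pf = 0.18/3.4 = 0.05294.
Total gain g = -0.04177.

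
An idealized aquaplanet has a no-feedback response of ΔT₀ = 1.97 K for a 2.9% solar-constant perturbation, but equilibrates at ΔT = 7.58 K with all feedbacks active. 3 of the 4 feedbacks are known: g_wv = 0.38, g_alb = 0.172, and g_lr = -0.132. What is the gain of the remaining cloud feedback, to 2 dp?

0.32

Amplification A = ΔT/ΔT₀ = 7.58/1.97 = 3.848.
Total gain g = 1 − 1/A = 1 − 1/3.848 = 0.7401.
Known gains sum to 0.38 + 0.172 − 0.132 = 0.42.
g_cld = 0.7401 − 0.42 = 0.32.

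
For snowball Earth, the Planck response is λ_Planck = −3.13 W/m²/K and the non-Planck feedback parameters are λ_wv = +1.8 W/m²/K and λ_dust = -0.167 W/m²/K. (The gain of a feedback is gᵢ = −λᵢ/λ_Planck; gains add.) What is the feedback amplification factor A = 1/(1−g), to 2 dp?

Convert to gains: g_wv = 1.8/3.13 = 0.5751; g_dust = -0.167/3.13 = -0.05335.
Total gain g = 0.52175.
A = 1/(1 − 0.52175) = 2.09.

2.09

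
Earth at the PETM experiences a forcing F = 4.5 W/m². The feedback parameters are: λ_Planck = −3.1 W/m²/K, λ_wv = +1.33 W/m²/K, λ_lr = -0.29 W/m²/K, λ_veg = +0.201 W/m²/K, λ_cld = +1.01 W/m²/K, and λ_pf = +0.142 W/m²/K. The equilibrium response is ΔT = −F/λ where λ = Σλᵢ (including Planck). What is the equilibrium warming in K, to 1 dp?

6.4 K

Net feedback parameter λ = (−3.1) + (+1.33) + (-0.29) + (+0.201) + (+1.01) + (+0.142) = -0.707 W/m²/K.
ΔT = −F/λ = −4.5/(-0.707) = 6.4 K.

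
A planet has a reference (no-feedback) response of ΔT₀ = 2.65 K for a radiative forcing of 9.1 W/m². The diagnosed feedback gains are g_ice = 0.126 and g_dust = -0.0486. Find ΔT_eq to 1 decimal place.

Total gain g = 0.126 − 0.0486 = 0.0774.
Amplification A = 1/(1 − 0.0774) = 1.084.
ΔT = 2.65 × 1.084 = 2.9 K.

2.9 K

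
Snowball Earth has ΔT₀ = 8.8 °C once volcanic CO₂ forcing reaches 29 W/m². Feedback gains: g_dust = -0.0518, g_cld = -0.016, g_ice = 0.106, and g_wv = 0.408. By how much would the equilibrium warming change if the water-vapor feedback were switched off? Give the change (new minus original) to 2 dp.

Original: g = 0.4462, ΔT = 8.8/(1−0.4462) = 15.8902 °C.
Without water-vapor: g' = 0.0382, ΔT' = 8.8/(1−0.0382) = 9.1495 °C.
Change = 9.1495 − 15.8902 = -6.74 °C.

-6.74 °C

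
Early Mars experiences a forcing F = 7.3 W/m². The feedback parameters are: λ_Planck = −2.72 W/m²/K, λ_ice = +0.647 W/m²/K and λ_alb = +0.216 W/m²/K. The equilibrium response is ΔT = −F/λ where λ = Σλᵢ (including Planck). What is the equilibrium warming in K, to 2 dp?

3.93 K

Net feedback parameter λ = (−2.72) + (+0.647) + (+0.216) = -1.857 W/m²/K.
ΔT = −F/λ = −7.3/(-1.857) = 3.93 K.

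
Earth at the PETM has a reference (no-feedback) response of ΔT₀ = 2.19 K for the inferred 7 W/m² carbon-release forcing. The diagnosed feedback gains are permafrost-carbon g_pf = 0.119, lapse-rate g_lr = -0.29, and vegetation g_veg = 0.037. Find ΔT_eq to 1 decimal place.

Total gain g = 0.119 − 0.29 + 0.037 = -0.134.
Amplification A = 1/(1 + 0.134) = 0.8818.
ΔT = 2.19 × 0.8818 = 1.9 K.

1.9 K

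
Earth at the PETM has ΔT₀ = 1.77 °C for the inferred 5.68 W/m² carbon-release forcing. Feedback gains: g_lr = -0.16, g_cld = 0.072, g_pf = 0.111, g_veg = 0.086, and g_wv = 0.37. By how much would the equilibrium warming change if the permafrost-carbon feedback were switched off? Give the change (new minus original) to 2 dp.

Original: g = 0.479, ΔT = 1.77/(1−0.479) = 3.3973 °C.
Without permafrost-carbon: g' = 0.368, ΔT' = 1.77/(1−0.368) = 2.8006 °C.
Change = 2.8006 − 3.3973 = -0.60 °C.

-0.60 °C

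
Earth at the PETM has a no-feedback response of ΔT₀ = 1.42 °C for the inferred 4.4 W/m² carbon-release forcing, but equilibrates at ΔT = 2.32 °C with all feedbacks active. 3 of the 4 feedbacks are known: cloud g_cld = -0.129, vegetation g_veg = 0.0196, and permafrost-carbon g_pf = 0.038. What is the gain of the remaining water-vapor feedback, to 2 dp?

Amplification A = ΔT/ΔT₀ = 2.32/1.42 = 1.634.
Total gain g = 1 − 1/A = 1 − 1/1.634 = 0.388.
Known gains sum to -0.129 + 0.0196 + 0.038 = -0.0714.
g_wv = 0.388 + 0.0714 = 0.46.

0.46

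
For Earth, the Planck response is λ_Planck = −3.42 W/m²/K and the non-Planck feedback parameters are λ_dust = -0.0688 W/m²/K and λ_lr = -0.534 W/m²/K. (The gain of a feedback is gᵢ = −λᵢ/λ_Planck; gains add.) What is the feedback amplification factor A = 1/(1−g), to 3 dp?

Convert to gains: g_dust = -0.0688/3.42 = -0.02012; g_lr = -0.534/3.42 = -0.1561.
Total gain g = -0.17622.
A = 1/(1 + 0.17622) = 0.850.

0.850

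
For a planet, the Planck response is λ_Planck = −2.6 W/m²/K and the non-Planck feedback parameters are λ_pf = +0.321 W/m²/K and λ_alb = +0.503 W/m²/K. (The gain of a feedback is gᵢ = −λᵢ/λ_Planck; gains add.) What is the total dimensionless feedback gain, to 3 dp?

0.317

Convert to gains: g_pf = 0.321/2.6 = 0.1235; g_alb = 0.503/2.6 = 0.1935.
Total gain g = 0.317.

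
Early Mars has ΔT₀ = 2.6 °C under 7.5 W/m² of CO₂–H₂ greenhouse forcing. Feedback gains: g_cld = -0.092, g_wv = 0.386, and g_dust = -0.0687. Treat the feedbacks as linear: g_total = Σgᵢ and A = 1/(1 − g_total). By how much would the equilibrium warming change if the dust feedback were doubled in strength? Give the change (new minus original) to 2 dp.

-0.27 °C

Original: g = 0.2253, ΔT = 2.6/(1−0.2253) = 3.3561 °C.
With doubled dust: g' = 0.1566, ΔT' = 2.6/(1−0.1566) = 3.0828 °C.
Change = 3.0828 − 3.3561 = -0.27 °C.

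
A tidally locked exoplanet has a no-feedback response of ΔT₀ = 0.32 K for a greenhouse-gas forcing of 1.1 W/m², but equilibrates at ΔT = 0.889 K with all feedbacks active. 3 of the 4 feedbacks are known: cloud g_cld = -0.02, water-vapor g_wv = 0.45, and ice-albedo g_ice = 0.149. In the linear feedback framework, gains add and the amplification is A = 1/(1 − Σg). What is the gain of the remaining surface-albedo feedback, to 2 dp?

Amplification A = ΔT/ΔT₀ = 0.889/0.32 = 2.778.
Total gain g = 1 − 1/A = 1 − 1/2.778 = 0.64.
Known gains sum to -0.02 + 0.45 + 0.149 = 0.579.
g_alb = 0.64 − 0.579 = 0.06.

0.06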